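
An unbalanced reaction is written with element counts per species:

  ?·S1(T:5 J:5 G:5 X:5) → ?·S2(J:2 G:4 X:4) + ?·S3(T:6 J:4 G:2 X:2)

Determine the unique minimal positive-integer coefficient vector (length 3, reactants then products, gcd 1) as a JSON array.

Coefficients: [6, 5, 5]

T: 6·5 = 30 | 5·0+5·6 = 30
J: 6·5 = 30 | 5·2+5·4 = 30
G: 6·5 = 30 | 5·4+5·2 = 30
X: 6·5 = 30 | 5·4+5·2 = 30
gcd(6,5,5) = 1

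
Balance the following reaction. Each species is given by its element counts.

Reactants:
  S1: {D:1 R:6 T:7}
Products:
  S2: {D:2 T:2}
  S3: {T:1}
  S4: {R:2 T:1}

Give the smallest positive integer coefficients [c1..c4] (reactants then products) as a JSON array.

Coefficients: [2, 1, 6, 6]

D: 2·1 = 2 | 1·2+6·0+6·0 = 2
R: 2·6 = 12 | 1·0+6·0+6·2 = 12
T: 2·7 = 14 | 1·2+6·1+6·1 = 14
gcd(2,1,6,6) = 1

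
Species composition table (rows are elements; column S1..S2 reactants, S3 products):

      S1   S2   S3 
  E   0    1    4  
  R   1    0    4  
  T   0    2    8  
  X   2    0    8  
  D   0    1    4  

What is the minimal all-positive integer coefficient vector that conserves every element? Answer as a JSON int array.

Coefficients: [4, 4, 1]

E: 4·0+4·1 = 4 | 1·4 = 4
R: 4·1+4·0 = 4 | 1·4 = 4
T: 4·0+4·2 = 8 | 1·8 = 8
X: 4·2+4·0 = 8 | 1·8 = 8
D: 4·0+4·1 = 4 | 1·4 = 4
gcd(4,4,1) = 1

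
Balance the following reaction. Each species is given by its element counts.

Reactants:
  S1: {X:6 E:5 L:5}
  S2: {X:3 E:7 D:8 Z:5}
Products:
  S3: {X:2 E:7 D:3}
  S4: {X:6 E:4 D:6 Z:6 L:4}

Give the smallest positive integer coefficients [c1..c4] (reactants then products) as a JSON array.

X: 4·6+6·3 = 42 | 6·2+5·6 = 42
E: 4·5+6·7 = 62 | 6·7+5·4 = 62
D: 4·0+6·8 = 48 | 6·3+5·6 = 48
Z: 4·0+6·5 = 30 | 6·0+5·6 = 30
L: 4·5+6·0 = 20 | 6·0+5·4 = 20
gcd(4,6,6,5) = 1

Coefficients: [4, 6, 6, 5]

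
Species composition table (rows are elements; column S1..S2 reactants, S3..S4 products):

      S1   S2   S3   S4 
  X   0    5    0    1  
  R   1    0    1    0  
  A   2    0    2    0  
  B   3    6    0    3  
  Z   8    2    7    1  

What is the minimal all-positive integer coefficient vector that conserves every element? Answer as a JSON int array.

Coefficients: [3, 1, 3, 5]

X: 3·0+1·5 = 5 | 3·0+5·1 = 5
R: 3·1+1·0 = 3 | 3·1+5·0 = 3
A: 3·2+1·0 = 6 | 3·2+5·0 = 6
B: 3·3+1·6 = 15 | 3·0+5·3 = 15
Z: 3·8+1·2 = 26 | 3·7+5·1 = 26
gcd(3,1,3,5) = 1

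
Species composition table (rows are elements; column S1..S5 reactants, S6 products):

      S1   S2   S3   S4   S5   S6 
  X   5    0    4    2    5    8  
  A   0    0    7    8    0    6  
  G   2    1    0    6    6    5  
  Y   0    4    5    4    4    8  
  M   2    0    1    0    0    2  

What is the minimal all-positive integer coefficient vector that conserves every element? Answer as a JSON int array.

X: 4·5+4·0+4·4+1·2+2·5 = 48 | 6·8 = 48
A: 4·0+4·0+4·7+1·8+2·0 = 36 | 6·6 = 36
G: 4·2+4·1+4·0+1·6+2·6 = 30 | 6·5 = 30
Y: 4·0+4·4+4·5+1·4+2·4 = 48 | 6·8 = 48
M: 4·2+4·0+4·1+1·0+2·0 = 12 | 6·2 = 12
gcd(4,4,4,1,2,6) = 1

Coefficients: [4, 4, 4, 1, 2, 6]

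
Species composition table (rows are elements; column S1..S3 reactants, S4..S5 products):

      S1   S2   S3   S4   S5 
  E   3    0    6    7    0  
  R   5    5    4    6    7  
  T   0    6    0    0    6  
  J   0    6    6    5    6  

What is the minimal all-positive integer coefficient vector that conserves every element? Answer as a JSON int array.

Coefficients: [4, 2, 5, 6, 2]

E: 4·3+2·0+5·6 = 42 | 6·7+2·0 = 42
R: 4·5+2·5+5·4 = 50 | 6·6+2·7 = 50
T: 4·0+2·6+5·0 = 12 | 6·0+2·6 = 12
J: 4·0+2·6+5·6 = 42 | 6·5+2·6 = 42
gcd(4,2,5,6,2) = 1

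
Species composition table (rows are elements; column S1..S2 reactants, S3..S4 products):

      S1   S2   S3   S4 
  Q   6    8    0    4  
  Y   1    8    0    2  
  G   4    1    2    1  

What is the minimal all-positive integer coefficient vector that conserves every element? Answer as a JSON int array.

Q: 2·6+1·8 = 20 | 2·0+5·4 = 20
Y: 2·1+1·8 = 10 | 2·0+5·2 = 10
G: 2·4+1·1 = 9 | 2·2+5·1 = 9
gcd(2,1,2,5) = 1

Coefficients: [2, 1, 2, 5]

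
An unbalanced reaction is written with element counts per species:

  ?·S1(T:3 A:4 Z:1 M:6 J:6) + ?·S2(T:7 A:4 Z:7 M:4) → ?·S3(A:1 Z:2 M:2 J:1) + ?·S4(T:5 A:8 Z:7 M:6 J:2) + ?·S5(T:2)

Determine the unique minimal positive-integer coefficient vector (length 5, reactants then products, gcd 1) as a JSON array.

Coefficients: [1, 2, 4, 1, 6]

T: 1·3+2·7 = 17 | 4·0+1·5+6·2 = 17
A: 1·4+2·4 = 12 | 4·1+1·8+6·0 = 12
Z: 1·1+2·7 = 15 | 4·2+1·7+6·0 = 15
M: 1·6+2·4 = 14 | 4·2+1·6+6·0 = 14
J: 1·6+2·0 = 6 | 4·1+1·2+6·0 = 6
gcd(1,2,4,1,6) = 1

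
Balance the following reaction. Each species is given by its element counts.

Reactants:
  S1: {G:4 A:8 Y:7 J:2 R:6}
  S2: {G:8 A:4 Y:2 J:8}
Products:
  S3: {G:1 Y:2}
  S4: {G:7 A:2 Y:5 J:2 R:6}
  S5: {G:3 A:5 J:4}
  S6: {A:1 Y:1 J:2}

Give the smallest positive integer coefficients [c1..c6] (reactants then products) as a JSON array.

G: 3·4+4·8 = 44 | 5·1+3·7+6·3+4·0 = 44
A: 3·8+4·4 = 40 | 5·0+3·2+6·5+4·1 = 40
Y: 3·7+4·2 = 29 | 5·2+3·5+6·0+4·1 = 29
J: 3·2+4·8 = 38 | 5·0+3·2+6·4+4·2 = 38
R: 3·6+4·0 = 18 | 5·0+3·6+6·0+4·0 = 18
gcd(3,4,5,3,6,4) = 1

Coefficients: [3, 4, 5, 3, 6, 4]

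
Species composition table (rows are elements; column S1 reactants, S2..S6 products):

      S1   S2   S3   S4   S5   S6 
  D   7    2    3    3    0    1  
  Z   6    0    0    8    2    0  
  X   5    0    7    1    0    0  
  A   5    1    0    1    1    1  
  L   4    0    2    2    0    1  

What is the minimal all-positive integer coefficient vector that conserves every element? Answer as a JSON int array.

D: 3·7 = 21 | 3·2+2·3+1·3+5·0+6·1 = 21
Z: 3·6 = 18 | 3·0+2·0+1·8+5·2+6·0 = 18
X: 3·5 = 15 | 3·0+2·7+1·1+5·0+6·0 = 15
A: 3·5 = 15 | 3·1+2·0+1·1+5·1+6·1 = 15
L: 3·4 = 12 | 3·0+2·2+1·2+5·0+6·1 = 12
gcd(3,3,2,1,5,6) = 1

Coefficients: [3, 3, 2, 1, 5, 6]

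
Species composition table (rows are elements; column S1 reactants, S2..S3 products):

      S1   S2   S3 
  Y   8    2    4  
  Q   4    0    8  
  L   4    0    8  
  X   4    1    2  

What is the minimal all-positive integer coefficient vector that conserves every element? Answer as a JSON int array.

Coefficients: [2, 6, 1]

Y: 2·8 = 16 | 6·2+1·4 = 16
Q: 2·4 = 8 | 6·0+1·8 = 8
L: 2·4 = 8 | 6·0+1·8 = 8
X: 2·4 = 8 | 6·1+1·2 = 8
gcd(2,6,1) = 1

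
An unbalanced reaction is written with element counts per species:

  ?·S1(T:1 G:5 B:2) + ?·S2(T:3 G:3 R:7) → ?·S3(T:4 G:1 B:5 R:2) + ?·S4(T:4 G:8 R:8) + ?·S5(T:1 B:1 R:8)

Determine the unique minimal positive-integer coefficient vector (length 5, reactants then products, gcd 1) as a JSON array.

Coefficients: [3, 6, 1, 4, 1]

T: 3·1+6·3 = 21 | 1·4+4·4+1·1 = 21
G: 3·5+6·3 = 33 | 1·1+4·8+1·0 = 33
B: 3·2+6·0 = 6 | 1·5+4·0+1·1 = 6
R: 3·0+6·7 = 42 | 1·2+4·8+1·8 = 42
gcd(3,6,1,4,1) = 1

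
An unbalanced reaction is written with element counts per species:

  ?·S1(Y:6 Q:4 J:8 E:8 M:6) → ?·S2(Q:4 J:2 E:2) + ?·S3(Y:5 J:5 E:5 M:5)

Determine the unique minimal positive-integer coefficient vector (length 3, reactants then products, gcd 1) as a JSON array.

Y: 5·6 = 30 | 5·0+6·5 = 30
Q: 5·4 = 20 | 5·4+6·0 = 20
J: 5·8 = 40 | 5·2+6·5 = 40
E: 5·8 = 40 | 5·2+6·5 = 40
M: 5·6 = 30 | 5·0+6·5 = 30
gcd(5,5,6) = 1

Coefficients: [5, 5, 6]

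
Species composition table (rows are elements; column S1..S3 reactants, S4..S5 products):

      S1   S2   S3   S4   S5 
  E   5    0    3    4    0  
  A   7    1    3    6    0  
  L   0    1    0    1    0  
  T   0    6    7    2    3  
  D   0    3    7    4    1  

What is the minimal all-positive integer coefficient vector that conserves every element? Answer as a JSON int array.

E: 1·5+2·0+1·3 = 8 | 2·4+5·0 = 8
A: 1·7+2·1+1·3 = 12 | 2·6+5·0 = 12
L: 1·0+2·1+1·0 = 2 | 2·1+5·0 = 2
T: 1·0+2·6+1·7 = 19 | 2·2+5·3 = 19
D: 1·0+2·3+1·7 = 13 | 2·4+5·1 = 13
gcd(1,2,1,2,5) = 1

Coefficients: [1, 2, 1, 2, 5]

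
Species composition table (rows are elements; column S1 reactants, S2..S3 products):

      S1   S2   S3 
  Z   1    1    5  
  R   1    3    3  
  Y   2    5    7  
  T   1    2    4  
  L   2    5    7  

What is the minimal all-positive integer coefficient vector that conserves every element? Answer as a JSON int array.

Z: 6·1 = 6 | 1·1+1·5 = 6
R: 6·1 = 6 | 1·3+1·3 = 6
Y: 6·2 = 12 | 1·5+1·7 = 12
T: 6·1 = 6 | 1·2+1·4 = 6
L: 6·2 = 12 | 1·5+1·7 = 12
gcd(6,1,1) = 1

Coefficients: [6, 1, 1]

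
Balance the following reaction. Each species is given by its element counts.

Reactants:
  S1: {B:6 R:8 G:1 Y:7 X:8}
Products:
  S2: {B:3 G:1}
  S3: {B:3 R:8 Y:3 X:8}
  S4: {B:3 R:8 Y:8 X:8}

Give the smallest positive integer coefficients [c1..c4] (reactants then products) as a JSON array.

B: 5·6 = 30 | 5·3+1·3+4·3 = 30
R: 5·8 = 40 | 5·0+1·8+4·8 = 40
G: 5·1 = 5 | 5·1+1·0+4·0 = 5
Y: 5·7 = 35 | 5·0+1·3+4·8 = 35
X: 5·8 = 40 | 5·0+1·8+4·8 = 40
gcd(5,5,1,4) = 1

Coefficients: [5, 5, 1, 4]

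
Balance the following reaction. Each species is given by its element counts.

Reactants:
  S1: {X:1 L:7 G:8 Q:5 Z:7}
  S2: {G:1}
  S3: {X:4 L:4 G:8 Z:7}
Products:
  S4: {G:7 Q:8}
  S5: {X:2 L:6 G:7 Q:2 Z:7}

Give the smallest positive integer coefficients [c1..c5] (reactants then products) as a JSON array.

Coefficients: [4, 1, 2, 1, 6]

X: 4·1+1·0+2·4 = 12 | 1·0+6·2 = 12
L: 4·7+1·0+2·4 = 36 | 1·0+6·6 = 36
G: 4·8+1·1+2·8 = 49 | 1·7+6·7 = 49
Q: 4·5+1·0+2·0 = 20 | 1·8+6·2 = 20
Z: 4·7+1·0+2·7 = 42 | 1·0+6·7 = 42
gcd(4,1,2,1,6) = 1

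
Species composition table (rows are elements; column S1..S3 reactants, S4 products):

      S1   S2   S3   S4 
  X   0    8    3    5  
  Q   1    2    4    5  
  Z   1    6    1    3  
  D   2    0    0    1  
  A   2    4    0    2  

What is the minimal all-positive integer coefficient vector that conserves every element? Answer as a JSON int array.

X: 2·0+1·8+4·3 = 20 | 4·5 = 20
Q: 2·1+1·2+4·4 = 20 | 4·5 = 20
Z: 2·1+1·6+4·1 = 12 | 4·3 = 12
D: 2·2+1·0+4·0 = 4 | 4·1 = 4
A: 2·2+1·4+4·0 = 8 | 4·2 = 8
gcd(2,1,4,4) = 1

Coefficients: [2, 1, 4, 4]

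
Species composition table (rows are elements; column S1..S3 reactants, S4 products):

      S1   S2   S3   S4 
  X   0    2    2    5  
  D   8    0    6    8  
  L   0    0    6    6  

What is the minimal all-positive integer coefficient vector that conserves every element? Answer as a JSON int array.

X: 1·0+6·2+4·2 = 20 | 4·5 = 20
D: 1·8+6·0+4·6 = 32 | 4·8 = 32
L: 1·0+6·0+4·6 = 24 | 4·6 = 24
gcd(1,6,4,4) = 1

Coefficients: [1, 6, 4, 4]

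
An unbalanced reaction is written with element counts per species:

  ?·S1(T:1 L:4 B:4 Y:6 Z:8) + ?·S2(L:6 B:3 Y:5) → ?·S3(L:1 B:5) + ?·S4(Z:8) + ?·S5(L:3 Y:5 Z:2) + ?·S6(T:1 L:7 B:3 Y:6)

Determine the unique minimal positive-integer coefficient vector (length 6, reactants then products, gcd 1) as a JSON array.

T: 3·1+4·0 = 3 | 3·0+2·0+4·0+3·1 = 3
L: 3·4+4·6 = 36 | 3·1+2·0+4·3+3·7 = 36
B: 3·4+4·3 = 24 | 3·5+2·0+4·0+3·3 = 24
Y: 3·6+4·5 = 38 | 3·0+2·0+4·5+3·6 = 38
Z: 3·8+4·0 = 24 | 3·0+2·8+4·2+3·0 = 24
gcd(3,4,3,2,4,3) = 1

Coefficients: [3, 4, 3, 2, 4, 3]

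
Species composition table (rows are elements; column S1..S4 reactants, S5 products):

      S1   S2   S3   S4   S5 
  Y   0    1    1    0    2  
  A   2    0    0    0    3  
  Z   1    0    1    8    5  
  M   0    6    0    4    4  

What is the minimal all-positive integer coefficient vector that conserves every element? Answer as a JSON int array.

Coefficients: [6, 2, 6, 1, 4]

Y: 6·0+2·1+6·1+1·0 = 8 | 4·2 = 8
A: 6·2+2·0+6·0+1·0 = 12 | 4·3 = 12
Z: 6·1+2·0+6·1+1·8 = 20 | 4·5 = 20
M: 6·0+2·6+6·0+1·4 = 16 | 4·4 = 16
gcd(6,2,6,1,4) = 1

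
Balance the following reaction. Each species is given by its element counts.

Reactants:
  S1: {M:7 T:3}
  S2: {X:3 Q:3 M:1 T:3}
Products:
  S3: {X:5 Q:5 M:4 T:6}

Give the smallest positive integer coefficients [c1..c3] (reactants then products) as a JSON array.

Coefficients: [1, 5, 3]

X: 1·0+5·3 = 15 | 3·5 = 15
Q: 1·0+5·3 = 15 | 3·5 = 15
M: 1·7+5·1 = 12 | 3·4 = 12
T: 1·3+5·3 = 18 | 3·6 = 18
gcd(1,5,3) = 1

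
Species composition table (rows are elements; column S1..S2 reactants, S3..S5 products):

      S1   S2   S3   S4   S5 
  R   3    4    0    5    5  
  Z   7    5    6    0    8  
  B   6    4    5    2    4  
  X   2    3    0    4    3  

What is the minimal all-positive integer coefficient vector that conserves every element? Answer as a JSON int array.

Coefficients: [5, 5, 6, 4, 3]

R: 5·3+5·4 = 35 | 6·0+4·5+3·5 = 35
Z: 5·7+5·5 = 60 | 6·6+4·0+3·8 = 60
B: 5·6+5·4 = 50 | 6·5+4·2+3·4 = 50
X: 5·2+5·3 = 25 | 6·0+4·4+3·3 = 25
gcd(5,5,6,4,3) = 1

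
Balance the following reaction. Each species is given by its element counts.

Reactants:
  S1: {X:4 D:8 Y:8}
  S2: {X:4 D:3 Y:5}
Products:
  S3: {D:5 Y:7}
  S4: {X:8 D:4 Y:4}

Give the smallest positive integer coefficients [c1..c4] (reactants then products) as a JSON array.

Coefficients: [4, 6, 6, 5]

X: 4·4+6·4 = 40 | 6·0+5·8 = 40
D: 4·8+6·3 = 50 | 6·5+5·4 = 50
Y: 4·8+6·5 = 62 | 6·7+5·4 = 62
gcd(4,6,6,5) = 1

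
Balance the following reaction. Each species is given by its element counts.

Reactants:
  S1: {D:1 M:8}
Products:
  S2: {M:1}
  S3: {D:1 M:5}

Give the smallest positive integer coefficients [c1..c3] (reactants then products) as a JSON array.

D: 1·1 = 1 | 3·0+1·1 = 1
M: 1·8 = 8 | 3·1+1·5 = 8
gcd(1,3,1) = 1

Coefficients: [1, 3, 1]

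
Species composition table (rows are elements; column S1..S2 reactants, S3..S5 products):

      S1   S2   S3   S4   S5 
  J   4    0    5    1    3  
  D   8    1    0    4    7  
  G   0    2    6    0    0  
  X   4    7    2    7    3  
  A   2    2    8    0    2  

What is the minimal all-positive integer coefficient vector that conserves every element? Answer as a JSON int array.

J: 6·4+3·0 = 24 | 1·5+4·1+5·3 = 24
D: 6·8+3·1 = 51 | 1·0+4·4+5·7 = 51
G: 6·0+3·2 = 6 | 1·6+4·0+5·0 = 6
X: 6·4+3·7 = 45 | 1·2+4·7+5·3 = 45
A: 6·2+3·2 = 18 | 1·8+4·0+5·2 = 18
gcd(6,3,1,4,5) = 1

Coefficients: [6, 3, 1, 4, 5]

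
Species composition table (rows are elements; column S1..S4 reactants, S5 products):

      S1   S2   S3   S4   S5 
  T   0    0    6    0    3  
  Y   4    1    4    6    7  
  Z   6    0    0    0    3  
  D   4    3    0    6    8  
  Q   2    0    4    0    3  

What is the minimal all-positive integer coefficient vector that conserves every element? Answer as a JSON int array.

Coefficients: [2, 6, 2, 1, 4]

T: 2·0+6·0+2·6+1·0 = 12 | 4·3 = 12
Y: 2·4+6·1+2·4+1·6 = 28 | 4·7 = 28
Z: 2·6+6·0+2·0+1·0 = 12 | 4·3 = 12
D: 2·4+6·3+2·0+1·6 = 32 | 4·8 = 32
Q: 2·2+6·0+2·4+1·0 = 12 | 4·3 = 12
gcd(2,6,2,1,4) = 1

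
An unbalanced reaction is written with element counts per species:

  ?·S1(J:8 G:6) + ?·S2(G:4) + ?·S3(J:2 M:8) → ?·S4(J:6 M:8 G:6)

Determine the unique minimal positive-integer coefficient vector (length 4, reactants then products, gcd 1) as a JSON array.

J: 2·8+3·0+4·2 = 24 | 4·6 = 24
M: 2·0+3·0+4·8 = 32 | 4·8 = 32
G: 2·6+3·4+4·0 = 24 | 4·6 = 24
gcd(2,3,4,4) = 1

Coefficients: [2, 3, 4, 4]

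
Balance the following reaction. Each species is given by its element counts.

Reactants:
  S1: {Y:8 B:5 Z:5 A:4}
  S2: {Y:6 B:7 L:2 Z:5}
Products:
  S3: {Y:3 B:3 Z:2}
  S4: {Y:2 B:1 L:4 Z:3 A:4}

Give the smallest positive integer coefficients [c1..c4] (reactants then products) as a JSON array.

Y: 1·8+2·6 = 20 | 6·3+1·2 = 20
B: 1·5+2·7 = 19 | 6·3+1·1 = 19
L: 1·0+2·2 = 4 | 6·0+1·4 = 4
Z: 1·5+2·5 = 15 | 6·2+1·3 = 15
A: 1·4+2·0 = 4 | 6·0+1·4 = 4
gcd(1,2,6,1) = 1

Coefficients: [1, 2, 6, 1]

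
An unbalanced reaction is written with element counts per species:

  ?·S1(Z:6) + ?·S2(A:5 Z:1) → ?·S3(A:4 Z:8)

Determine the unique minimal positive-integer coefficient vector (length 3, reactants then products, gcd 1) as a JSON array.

A: 6·0+4·5 = 20 | 5·4 = 20
Z: 6·6+4·1 = 40 | 5·8 = 40
gcd(6,4,5) = 1

Coefficients: [6, 4, 5]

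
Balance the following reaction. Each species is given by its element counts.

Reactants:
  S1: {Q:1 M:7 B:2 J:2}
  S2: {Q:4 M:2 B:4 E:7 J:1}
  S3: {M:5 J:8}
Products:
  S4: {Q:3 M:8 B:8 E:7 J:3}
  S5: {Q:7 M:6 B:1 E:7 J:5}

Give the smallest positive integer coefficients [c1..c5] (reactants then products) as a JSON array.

Coefficients: [3, 5, 1, 3, 2]

Q: 3·1+5·4+1·0 = 23 | 3·3+2·7 = 23
M: 3·7+5·2+1·5 = 36 | 3·8+2·6 = 36
B: 3·2+5·4+1·0 = 26 | 3·8+2·1 = 26
E: 3·0+5·7+1·0 = 35 | 3·7+2·7 = 35
J: 3·2+5·1+1·8 = 19 | 3·3+2·5 = 19
gcd(3,5,1,3,2) = 1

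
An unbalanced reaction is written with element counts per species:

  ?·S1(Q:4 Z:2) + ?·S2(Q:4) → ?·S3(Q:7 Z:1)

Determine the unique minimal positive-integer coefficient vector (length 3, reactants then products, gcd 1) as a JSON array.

Coefficients: [2, 5, 4]

Q: 2·4+5·4 = 28 | 4·7 = 28
Z: 2·2+5·0 = 4 | 4·1 = 4
gcd(2,5,4) = 1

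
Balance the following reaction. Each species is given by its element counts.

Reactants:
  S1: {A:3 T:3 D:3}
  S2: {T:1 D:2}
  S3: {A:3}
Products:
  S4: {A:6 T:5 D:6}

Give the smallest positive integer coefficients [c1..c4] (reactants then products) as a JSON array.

Coefficients: [4, 3, 2, 3]

A: 4·3+3·0+2·3 = 18 | 3·6 = 18
T: 4·3+3·1+2·0 = 15 | 3·5 = 15
D: 4·3+3·2+2·0 = 18 | 3·6 = 18
gcd(4,3,2,3) = 1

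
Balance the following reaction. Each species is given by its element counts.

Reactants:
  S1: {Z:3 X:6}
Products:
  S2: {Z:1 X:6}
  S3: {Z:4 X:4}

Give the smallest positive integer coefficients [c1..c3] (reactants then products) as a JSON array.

Z: 5·3 = 15 | 3·1+3·4 = 15
X: 5·6 = 30 | 3·6+3·4 = 30
gcd(5,3,3) = 1

Coefficients: [5, 3, 3]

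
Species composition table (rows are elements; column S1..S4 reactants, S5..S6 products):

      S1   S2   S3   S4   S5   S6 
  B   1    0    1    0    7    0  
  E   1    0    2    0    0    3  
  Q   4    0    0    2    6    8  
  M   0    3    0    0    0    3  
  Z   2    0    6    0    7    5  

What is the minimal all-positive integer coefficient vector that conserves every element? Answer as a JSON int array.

Coefficients: [5, 3, 2, 5, 1, 3]

B: 5·1+3·0+2·1+5·0 = 7 | 1·7+3·0 = 7
E: 5·1+3·0+2·2+5·0 = 9 | 1·0+3·3 = 9
Q: 5·4+3·0+2·0+5·2 = 30 | 1·6+3·8 = 30
M: 5·0+3·3+2·0+5·0 = 9 | 1·0+3·3 = 9
Z: 5·2+3·0+2·6+5·0 = 22 | 1·7+3·5 = 22
gcd(5,3,2,5,1,3) = 1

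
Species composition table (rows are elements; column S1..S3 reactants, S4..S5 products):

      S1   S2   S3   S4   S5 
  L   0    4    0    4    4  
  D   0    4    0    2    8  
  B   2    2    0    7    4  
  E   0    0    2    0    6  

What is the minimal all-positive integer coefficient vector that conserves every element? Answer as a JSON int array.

Coefficients: [6, 3, 3, 2, 1]

L: 6·0+3·4+3·0 = 12 | 2·4+1·4 = 12
D: 6·0+3·4+3·0 = 12 | 2·2+1·8 = 12
B: 6·2+3·2+3·0 = 18 | 2·7+1·4 = 18
E: 6·0+3·0+3·2 = 6 | 2·0+1·6 = 6
gcd(6,3,3,2,1) = 1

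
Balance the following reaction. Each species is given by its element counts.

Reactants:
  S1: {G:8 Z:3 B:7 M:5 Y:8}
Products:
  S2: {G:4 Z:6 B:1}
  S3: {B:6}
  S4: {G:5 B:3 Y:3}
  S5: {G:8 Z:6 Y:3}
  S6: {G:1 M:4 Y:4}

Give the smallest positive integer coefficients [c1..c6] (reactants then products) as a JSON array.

Coefficients: [4, 1, 3, 3, 1, 5]

G: 4·8 = 32 | 1·4+3·0+3·5+1·8+5·1 = 32
Z: 4·3 = 12 | 1·6+3·0+3·0+1·6+5·0 = 12
B: 4·7 = 28 | 1·1+3·6+3·3+1·0+5·0 = 28
M: 4·5 = 20 | 1·0+3·0+3·0+1·0+5·4 = 20
Y: 4·8 = 32 | 1·0+3·0+3·3+1·3+5·4 = 32
gcd(4,1,3,3,1,5) = 1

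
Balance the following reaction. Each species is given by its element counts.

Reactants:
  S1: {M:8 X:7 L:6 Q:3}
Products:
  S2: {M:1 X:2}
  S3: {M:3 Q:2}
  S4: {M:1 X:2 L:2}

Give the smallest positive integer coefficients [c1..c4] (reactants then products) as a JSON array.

M: 2·8 = 16 | 1·1+3·3+6·1 = 16
X: 2·7 = 14 | 1·2+3·0+6·2 = 14
L: 2·6 = 12 | 1·0+3·0+6·2 = 12
Q: 2·3 = 6 | 1·0+3·2+6·0 = 6
gcd(2,1,3,6) = 1

Coefficients: [2, 1, 3, 6]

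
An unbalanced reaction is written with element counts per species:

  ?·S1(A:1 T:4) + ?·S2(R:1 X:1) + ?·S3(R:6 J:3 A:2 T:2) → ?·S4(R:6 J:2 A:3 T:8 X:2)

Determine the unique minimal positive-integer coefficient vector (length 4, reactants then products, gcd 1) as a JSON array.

Coefficients: [5, 6, 2, 3]

R: 5·0+6·1+2·6 = 18 | 3·6 = 18
J: 5·0+6·0+2·3 = 6 | 3·2 = 6
A: 5·1+6·0+2·2 = 9 | 3·3 = 9
T: 5·4+6·0+2·2 = 24 | 3·8 = 24
X: 5·0+6·1+2·0 = 6 | 3·2 = 6
gcd(5,6,2,3) = 1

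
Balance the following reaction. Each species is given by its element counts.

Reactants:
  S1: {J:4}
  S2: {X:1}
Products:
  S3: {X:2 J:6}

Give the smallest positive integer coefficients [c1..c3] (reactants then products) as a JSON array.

Coefficients: [3, 4, 2]

X: 3·0+4·1 = 4 | 2·2 = 4
J: 3·4+4·0 = 12 | 2·6 = 12
gcd(3,4,2) = 1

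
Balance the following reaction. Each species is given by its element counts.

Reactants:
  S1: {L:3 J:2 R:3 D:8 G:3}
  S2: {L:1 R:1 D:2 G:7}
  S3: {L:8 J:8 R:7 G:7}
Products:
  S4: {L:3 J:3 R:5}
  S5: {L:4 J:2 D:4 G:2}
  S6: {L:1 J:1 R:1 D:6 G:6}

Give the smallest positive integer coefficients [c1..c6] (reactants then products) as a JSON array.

Coefficients: [5, 1, 2, 5, 3, 5]

L: 5·3+1·1+2·8 = 32 | 5·3+3·4+5·1 = 32
J: 5·2+1·0+2·8 = 26 | 5·3+3·2+5·1 = 26
R: 5·3+1·1+2·7 = 30 | 5·5+3·0+5·1 = 30
D: 5·8+1·2+2·0 = 42 | 5·0+3·4+5·6 = 42
G: 5·3+1·7+2·7 = 36 | 5·0+3·2+5·6 = 36
gcd(5,1,2,5,3,5) = 1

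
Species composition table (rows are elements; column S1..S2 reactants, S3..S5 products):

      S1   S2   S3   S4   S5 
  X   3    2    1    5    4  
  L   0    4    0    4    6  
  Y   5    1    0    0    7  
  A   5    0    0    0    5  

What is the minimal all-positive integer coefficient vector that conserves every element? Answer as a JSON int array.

Coefficients: [2, 4, 1, 1, 2]

X: 2·3+4·2 = 14 | 1·1+1·5+2·4 = 14
L: 2·0+4·4 = 16 | 1·0+1·4+2·6 = 16
Y: 2·5+4·1 = 14 | 1·0+1·0+2·7 = 14
A: 2·5+4·0 = 10 | 1·0+1·0+2·5 = 10
gcd(2,4,1,1,2) = 1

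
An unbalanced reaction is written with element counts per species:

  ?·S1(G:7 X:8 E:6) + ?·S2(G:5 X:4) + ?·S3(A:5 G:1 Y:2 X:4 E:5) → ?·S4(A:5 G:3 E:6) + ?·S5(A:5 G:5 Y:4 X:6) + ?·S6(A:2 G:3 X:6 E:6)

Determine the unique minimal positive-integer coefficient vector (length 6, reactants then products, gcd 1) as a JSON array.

Coefficients: [1, 4, 6, 1, 3, 5]

A: 1·0+4·0+6·5 = 30 | 1·5+3·5+5·2 = 30
G: 1·7+4·5+6·1 = 33 | 1·3+3·5+5·3 = 33
Y: 1·0+4·0+6·2 = 12 | 1·0+3·4+5·0 = 12
X: 1·8+4·4+6·4 = 48 | 1·0+3·6+5·6 = 48
E: 1·6+4·0+6·5 = 36 | 1·6+3·0+5·6 = 36
gcd(1,4,6,1,3,5) = 1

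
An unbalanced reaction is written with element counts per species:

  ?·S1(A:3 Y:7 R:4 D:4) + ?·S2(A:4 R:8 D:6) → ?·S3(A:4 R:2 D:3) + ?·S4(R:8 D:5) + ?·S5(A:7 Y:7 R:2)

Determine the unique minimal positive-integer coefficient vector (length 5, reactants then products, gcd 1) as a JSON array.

A: 1·3+6·4 = 27 | 5·4+5·0+1·7 = 27
Y: 1·7+6·0 = 7 | 5·0+5·0+1·7 = 7
R: 1·4+6·8 = 52 | 5·2+5·8+1·2 = 52
D: 1·4+6·6 = 40 | 5·3+5·5+1·0 = 40
gcd(1,6,5,5,1) = 1

Coefficients: [1, 6, 5, 5, 1]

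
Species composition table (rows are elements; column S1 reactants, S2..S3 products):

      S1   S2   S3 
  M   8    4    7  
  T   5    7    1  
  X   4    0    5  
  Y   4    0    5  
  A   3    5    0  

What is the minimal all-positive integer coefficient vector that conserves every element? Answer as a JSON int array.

Coefficients: [5, 3, 4]

M: 5·8 = 40 | 3·4+4·7 = 40
T: 5·5 = 25 | 3·7+4·1 = 25
X: 5·4 = 20 | 3·0+4·5 = 20
Y: 5·4 = 20 | 3·0+4·5 = 20
A: 5·3 = 15 | 3·5+4·0 = 15
gcd(5,3,4) = 1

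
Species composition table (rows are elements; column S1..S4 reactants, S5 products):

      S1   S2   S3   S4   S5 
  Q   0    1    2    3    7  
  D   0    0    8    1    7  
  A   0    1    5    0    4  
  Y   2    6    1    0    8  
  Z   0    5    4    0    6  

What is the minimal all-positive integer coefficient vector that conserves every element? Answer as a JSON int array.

Coefficients: [5, 2, 2, 5, 3]

Q: 5·0+2·1+2·2+5·3 = 21 | 3·7 = 21
D: 5·0+2·0+2·8+5·1 = 21 | 3·7 = 21
A: 5·0+2·1+2·5+5·0 = 12 | 3·4 = 12
Y: 5·2+2·6+2·1+5·0 = 24 | 3·8 = 24
Z: 5·0+2·5+2·4+5·0 = 18 | 3·6 = 18
gcd(5,2,2,5,3) = 1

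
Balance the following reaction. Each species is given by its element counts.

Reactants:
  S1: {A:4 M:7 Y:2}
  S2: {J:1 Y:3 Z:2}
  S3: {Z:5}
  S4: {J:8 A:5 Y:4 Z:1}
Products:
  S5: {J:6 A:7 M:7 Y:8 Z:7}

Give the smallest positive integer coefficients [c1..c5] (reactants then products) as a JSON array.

Coefficients: [5, 6, 4, 3, 5]

J: 5·0+6·1+4·0+3·8 = 30 | 5·6 = 30
A: 5·4+6·0+4·0+3·5 = 35 | 5·7 = 35
M: 5·7+6·0+4·0+3·0 = 35 | 5·7 = 35
Y: 5·2+6·3+4·0+3·4 = 40 | 5·8 = 40
Z: 5·0+6·2+4·5+3·1 = 35 | 5·7 = 35
gcd(5,6,4,3,5) = 1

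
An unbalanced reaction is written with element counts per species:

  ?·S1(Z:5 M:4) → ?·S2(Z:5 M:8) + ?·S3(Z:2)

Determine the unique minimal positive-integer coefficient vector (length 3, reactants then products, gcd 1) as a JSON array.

Coefficients: [4, 2, 5]

Z: 4·5 = 20 | 2·5+5·2 = 20
M: 4·4 = 16 | 2·8+5·0 = 16
gcd(4,2,5) = 1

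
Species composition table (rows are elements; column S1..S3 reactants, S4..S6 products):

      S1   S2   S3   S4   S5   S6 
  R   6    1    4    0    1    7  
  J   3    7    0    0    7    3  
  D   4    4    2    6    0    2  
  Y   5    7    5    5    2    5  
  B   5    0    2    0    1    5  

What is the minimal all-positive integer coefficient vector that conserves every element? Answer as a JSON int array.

Coefficients: [4, 2, 1, 3, 2, 4]

R: 4·6+2·1+1·4 = 30 | 3·0+2·1+4·7 = 30
J: 4·3+2·7+1·0 = 26 | 3·0+2·7+4·3 = 26
D: 4·4+2·4+1·2 = 26 | 3·6+2·0+4·2 = 26
Y: 4·5+2·7+1·5 = 39 | 3·5+2·2+4·5 = 39
B: 4·5+2·0+1·2 = 22 | 3·0+2·1+4·5 = 22
gcd(4,2,1,3,2,4) = 1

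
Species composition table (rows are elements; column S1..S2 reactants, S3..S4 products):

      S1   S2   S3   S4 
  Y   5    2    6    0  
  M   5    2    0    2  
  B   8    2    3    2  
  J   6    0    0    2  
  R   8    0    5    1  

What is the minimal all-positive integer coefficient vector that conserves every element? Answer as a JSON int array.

Coefficients: [2, 1, 2, 6]

Y: 2·5+1·2 = 12 | 2·6+6·0 = 12
M: 2·5+1·2 = 12 | 2·0+6·2 = 12
B: 2·8+1·2 = 18 | 2·3+6·2 = 18
J: 2·6+1·0 = 12 | 2·0+6·2 = 12
R: 2·8+1·0 = 16 | 2·5+6·1 = 16
gcd(2,1,2,6) = 1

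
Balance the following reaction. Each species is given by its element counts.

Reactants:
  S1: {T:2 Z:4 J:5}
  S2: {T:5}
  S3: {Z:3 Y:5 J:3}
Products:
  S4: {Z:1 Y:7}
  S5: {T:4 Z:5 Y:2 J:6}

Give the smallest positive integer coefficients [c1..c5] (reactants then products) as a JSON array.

T: 3·2+2·5+3·0 = 16 | 1·0+4·4 = 16
Z: 3·4+2·0+3·3 = 21 | 1·1+4·5 = 21
Y: 3·0+2·0+3·5 = 15 | 1·7+4·2 = 15
J: 3·5+2·0+3·3 = 24 | 1·0+4·6 = 24
gcd(3,2,3,1,4) = 1

Coefficients: [3, 2, 3, 1, 4]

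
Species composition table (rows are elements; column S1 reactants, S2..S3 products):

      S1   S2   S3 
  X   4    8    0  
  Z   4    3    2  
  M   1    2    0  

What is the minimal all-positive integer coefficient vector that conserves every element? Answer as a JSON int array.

X: 4·4 = 16 | 2·8+5·0 = 16
Z: 4·4 = 16 | 2·3+5·2 = 16
M: 4·1 = 4 | 2·2+5·0 = 4
gcd(4,2,5) = 1

Coefficients: [4, 2, 5]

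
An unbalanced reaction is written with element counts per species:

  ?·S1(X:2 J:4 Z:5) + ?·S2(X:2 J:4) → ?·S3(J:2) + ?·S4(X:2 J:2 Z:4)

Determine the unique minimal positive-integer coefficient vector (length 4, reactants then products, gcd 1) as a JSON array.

X: 4·2+1·2 = 10 | 5·0+5·2 = 10
J: 4·4+1·4 = 20 | 5·2+5·2 = 20
Z: 4·5+1·0 = 20 | 5·0+5·4 = 20
gcd(4,1,5,5) = 1

Coefficients: [4, 1, 5, 5]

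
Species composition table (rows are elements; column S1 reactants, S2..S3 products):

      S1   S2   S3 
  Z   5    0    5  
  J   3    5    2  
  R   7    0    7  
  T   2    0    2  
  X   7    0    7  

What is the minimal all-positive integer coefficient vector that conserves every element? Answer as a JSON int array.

Coefficients: [5, 1, 5]

Z: 5·5 = 25 | 1·0+5·5 = 25
J: 5·3 = 15 | 1·5+5·2 = 15
R: 5·7 = 35 | 1·0+5·7 = 35
T: 5·2 = 10 | 1·0+5·2 = 10
X: 5·7 = 35 | 1·0+5·7 = 35
gcd(5,1,5) = 1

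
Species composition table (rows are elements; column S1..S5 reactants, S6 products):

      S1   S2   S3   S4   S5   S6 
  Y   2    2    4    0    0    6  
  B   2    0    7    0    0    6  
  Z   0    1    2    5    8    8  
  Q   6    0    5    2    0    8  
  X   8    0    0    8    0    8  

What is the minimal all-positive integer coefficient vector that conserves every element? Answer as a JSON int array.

Coefficients: [4, 6, 4, 2, 3, 6]

Y: 4·2+6·2+4·4+2·0+3·0 = 36 | 6·6 = 36
B: 4·2+6·0+4·7+2·0+3·0 = 36 | 6·6 = 36
Z: 4·0+6·1+4·2+2·5+3·8 = 48 | 6·8 = 48
Q: 4·6+6·0+4·5+2·2+3·0 = 48 | 6·8 = 48
X: 4·8+6·0+4·0+2·8+3·0 = 48 | 6·8 = 48
gcd(4,6,4,2,3,6) = 1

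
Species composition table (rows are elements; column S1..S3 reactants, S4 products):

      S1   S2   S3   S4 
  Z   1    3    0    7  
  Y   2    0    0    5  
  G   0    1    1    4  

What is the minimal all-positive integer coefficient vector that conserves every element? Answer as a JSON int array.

Z: 5·1+3·3+5·0 = 14 | 2·7 = 14
Y: 5·2+3·0+5·0 = 10 | 2·5 = 10
G: 5·0+3·1+5·1 = 8 | 2·4 = 8
gcd(5,3,5,2) = 1

Coefficients: [5, 3, 5, 2]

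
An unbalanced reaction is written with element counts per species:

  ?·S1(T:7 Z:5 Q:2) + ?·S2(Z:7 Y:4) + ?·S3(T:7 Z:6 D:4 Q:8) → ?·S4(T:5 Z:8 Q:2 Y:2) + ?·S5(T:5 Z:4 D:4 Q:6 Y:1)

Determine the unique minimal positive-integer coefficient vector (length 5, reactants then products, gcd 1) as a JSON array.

T: 3·7+3·0+2·7 = 35 | 5·5+2·5 = 35
Z: 3·5+3·7+2·6 = 48 | 5·8+2·4 = 48
D: 3·0+3·0+2·4 = 8 | 5·0+2·4 = 8
Q: 3·2+3·0+2·8 = 22 | 5·2+2·6 = 22
Y: 3·0+3·4+2·0 = 12 | 5·2+2·1 = 12
gcd(3,3,2,5,2) = 1

Coefficients: [3, 3, 2, 5, 2]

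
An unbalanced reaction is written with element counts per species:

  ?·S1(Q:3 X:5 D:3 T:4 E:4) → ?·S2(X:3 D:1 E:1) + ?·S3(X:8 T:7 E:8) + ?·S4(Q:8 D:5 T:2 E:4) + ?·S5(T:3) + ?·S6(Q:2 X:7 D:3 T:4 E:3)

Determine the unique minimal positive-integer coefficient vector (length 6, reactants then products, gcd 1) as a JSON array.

Q: 6·3 = 18 | 5·0+1·0+2·8+3·0+1·2 = 18
X: 6·5 = 30 | 5·3+1·8+2·0+3·0+1·7 = 30
D: 6·3 = 18 | 5·1+1·0+2·5+3·0+1·3 = 18
T: 6·4 = 24 | 5·0+1·7+2·2+3·3+1·4 = 24
E: 6·4 = 24 | 5·1+1·8+2·4+3·0+1·3 = 24
gcd(6,5,1,2,3,1) = 1

Coefficients: [6, 5, 1, 2, 3, 1]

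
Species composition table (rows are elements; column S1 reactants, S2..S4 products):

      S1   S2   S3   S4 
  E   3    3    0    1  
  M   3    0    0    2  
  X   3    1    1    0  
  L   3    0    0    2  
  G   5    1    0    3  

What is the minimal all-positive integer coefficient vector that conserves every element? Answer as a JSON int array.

Coefficients: [2, 1, 5, 3]

E: 2·3 = 6 | 1·3+5·0+3·1 = 6
M: 2·3 = 6 | 1·0+5·0+3·2 = 6
X: 2·3 = 6 | 1·1+5·1+3·0 = 6
L: 2·3 = 6 | 1·0+5·0+3·2 = 6
G: 2·5 = 10 | 1·1+5·0+3·3 = 10
gcd(2,1,5,3) = 1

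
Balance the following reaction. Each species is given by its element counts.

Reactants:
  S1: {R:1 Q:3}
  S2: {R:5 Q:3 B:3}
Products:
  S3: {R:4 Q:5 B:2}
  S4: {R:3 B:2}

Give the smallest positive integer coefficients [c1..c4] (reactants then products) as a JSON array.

R: 1·1+4·5 = 21 | 3·4+3·3 = 21
Q: 1·3+4·3 = 15 | 3·5+3·0 = 15
B: 1·0+4·3 = 12 | 3·2+3·2 = 12
gcd(1,4,3,3) = 1

Coefficients: [1, 4, 3, 3]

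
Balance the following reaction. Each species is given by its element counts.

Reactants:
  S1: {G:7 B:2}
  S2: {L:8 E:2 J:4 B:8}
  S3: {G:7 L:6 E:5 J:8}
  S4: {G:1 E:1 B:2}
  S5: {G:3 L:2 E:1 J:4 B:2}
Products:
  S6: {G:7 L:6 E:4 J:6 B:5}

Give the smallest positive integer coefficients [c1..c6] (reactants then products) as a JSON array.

G: 2·7+2·0+3·7+4·1+1·3 = 42 | 6·7 = 42
L: 2·0+2·8+3·6+4·0+1·2 = 36 | 6·6 = 36
E: 2·0+2·2+3·5+4·1+1·1 = 24 | 6·4 = 24
J: 2·0+2·4+3·8+4·0+1·4 = 36 | 6·6 = 36
B: 2·2+2·8+3·0+4·2+1·2 = 30 | 6·5 = 30
gcd(2,2,3,4,1,6) = 1

Coefficients: [2, 2, 3, 4, 1, 6]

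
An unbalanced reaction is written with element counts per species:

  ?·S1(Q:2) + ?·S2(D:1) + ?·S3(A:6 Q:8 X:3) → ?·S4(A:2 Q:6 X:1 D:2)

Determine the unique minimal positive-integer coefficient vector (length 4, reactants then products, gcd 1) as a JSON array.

Coefficients: [5, 6, 1, 3]

A: 5·0+6·0+1·6 = 6 | 3·2 = 6
Q: 5·2+6·0+1·8 = 18 | 3·6 = 18
X: 5·0+6·0+1·3 = 3 | 3·1 = 3
D: 5·0+6·1+1·0 = 6 | 3·2 = 6
gcd(5,6,1,3) = 1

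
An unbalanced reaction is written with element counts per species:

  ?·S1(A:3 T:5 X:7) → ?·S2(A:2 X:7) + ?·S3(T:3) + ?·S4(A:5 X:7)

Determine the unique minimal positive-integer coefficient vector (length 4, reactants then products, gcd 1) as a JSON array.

Coefficients: [3, 2, 5, 1]

A: 3·3 = 9 | 2·2+5·0+1·5 = 9
T: 3·5 = 15 | 2·0+5·3+1·0 = 15
X: 3·7 = 21 | 2·7+5·0+1·7 = 21
gcd(3,2,5,1) = 1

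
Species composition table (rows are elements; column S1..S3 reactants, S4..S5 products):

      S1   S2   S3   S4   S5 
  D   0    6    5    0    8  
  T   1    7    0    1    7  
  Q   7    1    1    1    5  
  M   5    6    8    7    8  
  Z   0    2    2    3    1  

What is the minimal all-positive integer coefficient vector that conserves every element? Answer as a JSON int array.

D: 3·0+5·6+2·5 = 40 | 3·0+5·8 = 40
T: 3·1+5·7+2·0 = 38 | 3·1+5·7 = 38
Q: 3·7+5·1+2·1 = 28 | 3·1+5·5 = 28
M: 3·5+5·6+2·8 = 61 | 3·7+5·8 = 61
Z: 3·0+5·2+2·2 = 14 | 3·3+5·1 = 14
gcd(3,5,2,3,5) = 1

Coefficients: [3, 5, 2, 3, 5]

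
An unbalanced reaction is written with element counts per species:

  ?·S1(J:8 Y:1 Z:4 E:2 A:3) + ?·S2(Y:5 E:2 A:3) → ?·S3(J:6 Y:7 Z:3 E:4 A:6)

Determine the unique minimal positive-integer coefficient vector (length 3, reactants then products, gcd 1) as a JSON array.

J: 3·8+5·0 = 24 | 4·6 = 24
Y: 3·1+5·5 = 28 | 4·7 = 28
Z: 3·4+5·0 = 12 | 4·3 = 12
E: 3·2+5·2 = 16 | 4·4 = 16
A: 3·3+5·3 = 24 | 4·6 = 24
gcd(3,5,4) = 1

Coefficients: [3, 5, 4]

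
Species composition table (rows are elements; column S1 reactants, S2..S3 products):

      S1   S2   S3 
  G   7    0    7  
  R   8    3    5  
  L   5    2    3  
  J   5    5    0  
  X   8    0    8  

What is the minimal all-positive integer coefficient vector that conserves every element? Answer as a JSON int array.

Coefficients: [1, 1, 1]

G: 1·7 = 7 | 1·0+1·7 = 7
R: 1·8 = 8 | 1·3+1·5 = 8
L: 1·5 = 5 | 1·2+1·3 = 5
J: 1·5 = 5 | 1·5+1·0 = 5
X: 1·8 = 8 | 1·0+1·8 = 8
gcd(1,1,1) = 1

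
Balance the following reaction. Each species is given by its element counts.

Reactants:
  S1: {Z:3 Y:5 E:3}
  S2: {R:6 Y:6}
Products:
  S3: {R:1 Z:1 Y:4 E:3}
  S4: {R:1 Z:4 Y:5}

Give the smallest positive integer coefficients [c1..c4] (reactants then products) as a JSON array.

R: 4·0+1·6 = 6 | 4·1+2·1 = 6
Z: 4·3+1·0 = 12 | 4·1+2·4 = 12
Y: 4·5+1·6 = 26 | 4·4+2·5 = 26
E: 4·3+1·0 = 12 | 4·3+2·0 = 12
gcd(4,1,4,2) = 1

Coefficients: [4, 1, 4, 2]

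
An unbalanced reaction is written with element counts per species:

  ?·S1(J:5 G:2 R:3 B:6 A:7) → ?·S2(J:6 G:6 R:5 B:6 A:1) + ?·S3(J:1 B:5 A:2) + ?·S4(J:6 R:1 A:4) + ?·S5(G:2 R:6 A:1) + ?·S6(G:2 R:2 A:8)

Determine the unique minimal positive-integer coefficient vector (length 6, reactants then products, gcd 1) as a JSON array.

J: 6·5 = 30 | 1·6+6·1+3·6+1·0+2·0 = 30
G: 6·2 = 12 | 1·6+6·0+3·0+1·2+2·2 = 12
R: 6·3 = 18 | 1·5+6·0+3·1+1·6+2·2 = 18
B: 6·6 = 36 | 1·6+6·5+3·0+1·0+2·0 = 36
A: 6·7 = 42 | 1·1+6·2+3·4+1·1+2·8 = 42
gcd(6,1,6,3,1,2) = 1

Coefficients: [6, 1, 6, 3, 1, 2]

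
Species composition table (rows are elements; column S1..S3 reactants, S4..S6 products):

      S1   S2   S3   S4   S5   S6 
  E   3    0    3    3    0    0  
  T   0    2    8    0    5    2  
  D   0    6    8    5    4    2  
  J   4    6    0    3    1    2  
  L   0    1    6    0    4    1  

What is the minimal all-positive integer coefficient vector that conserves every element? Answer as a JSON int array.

E: 1·3+4·0+3·3 = 12 | 4·3+4·0+6·0 = 12
T: 1·0+4·2+3·8 = 32 | 4·0+4·5+6·2 = 32
D: 1·0+4·6+3·8 = 48 | 4·5+4·4+6·2 = 48
J: 1·4+4·6+3·0 = 28 | 4·3+4·1+6·2 = 28
L: 1·0+4·1+3·6 = 22 | 4·0+4·4+6·1 = 22
gcd(1,4,3,4,4,6) = 1

Coefficients: [1, 4, 3, 4, 4, 6]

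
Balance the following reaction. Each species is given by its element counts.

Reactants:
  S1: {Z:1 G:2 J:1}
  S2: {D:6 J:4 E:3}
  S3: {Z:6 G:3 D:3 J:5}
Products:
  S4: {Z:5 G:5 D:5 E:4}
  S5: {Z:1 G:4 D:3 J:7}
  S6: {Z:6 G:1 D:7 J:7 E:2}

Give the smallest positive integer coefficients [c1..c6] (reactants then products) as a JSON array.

Z: 1·1+4·0+5·6 = 31 | 1·5+2·1+4·6 = 31
G: 1·2+4·0+5·3 = 17 | 1·5+2·4+4·1 = 17
D: 1·0+4·6+5·3 = 39 | 1·5+2·3+4·7 = 39
J: 1·1+4·4+5·5 = 42 | 1·0+2·7+4·7 = 42
E: 1·0+4·3+5·0 = 12 | 1·4+2·0+4·2 = 12
gcd(1,4,5,1,2,4) = 1

Coefficients: [1, 4, 5, 1, 2, 4]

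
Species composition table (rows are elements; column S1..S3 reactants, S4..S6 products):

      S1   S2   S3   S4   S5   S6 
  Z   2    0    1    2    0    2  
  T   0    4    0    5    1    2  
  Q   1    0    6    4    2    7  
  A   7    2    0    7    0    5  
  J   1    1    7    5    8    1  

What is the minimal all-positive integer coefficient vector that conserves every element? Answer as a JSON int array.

Coefficients: [3, 6, 4, 4, 2, 1]

Z: 3·2+6·0+4·1 = 10 | 4·2+2·0+1·2 = 10
T: 3·0+6·4+4·0 = 24 | 4·5+2·1+1·2 = 24
Q: 3·1+6·0+4·6 = 27 | 4·4+2·2+1·7 = 27
A: 3·7+6·2+4·0 = 33 | 4·7+2·0+1·5 = 33
J: 3·1+6·1+4·7 = 37 | 4·5+2·8+1·1 = 37
gcd(3,6,4,4,2,1) = 1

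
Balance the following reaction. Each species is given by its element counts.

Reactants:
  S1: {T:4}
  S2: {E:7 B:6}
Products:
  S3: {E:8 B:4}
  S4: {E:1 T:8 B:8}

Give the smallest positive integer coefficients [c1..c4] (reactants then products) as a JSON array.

Coefficients: [4, 6, 5, 2]

E: 4·0+6·7 = 42 | 5·8+2·1 = 42
T: 4·4+6·0 = 16 | 5·0+2·8 = 16
B: 4·0+6·6 = 36 | 5·4+2·8 = 36
gcd(4,6,5,2) = 1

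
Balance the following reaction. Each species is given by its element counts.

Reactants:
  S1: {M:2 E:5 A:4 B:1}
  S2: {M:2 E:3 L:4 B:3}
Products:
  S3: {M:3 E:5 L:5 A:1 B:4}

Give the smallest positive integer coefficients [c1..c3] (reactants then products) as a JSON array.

Coefficients: [1, 5, 4]

M: 1·2+5·2 = 12 | 4·3 = 12
E: 1·5+5·3 = 20 | 4·5 = 20
L: 1·0+5·4 = 20 | 4·5 = 20
A: 1·4+5·0 = 4 | 4·1 = 4
B: 1·1+5·3 = 16 | 4·4 = 16
gcd(1,5,4) = 1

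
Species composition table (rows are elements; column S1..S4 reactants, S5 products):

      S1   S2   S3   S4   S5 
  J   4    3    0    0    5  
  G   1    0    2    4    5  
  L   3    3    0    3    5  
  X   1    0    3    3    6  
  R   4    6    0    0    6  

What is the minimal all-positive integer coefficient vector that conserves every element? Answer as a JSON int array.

Coefficients: [3, 1, 4, 1, 3]

J: 3·4+1·3+4·0+1·0 = 15 | 3·5 = 15
G: 3·1+1·0+4·2+1·4 = 15 | 3·5 = 15
L: 3·3+1·3+4·0+1·3 = 15 | 3·5 = 15
X: 3·1+1·0+4·3+1·3 = 18 | 3·6 = 18
R: 3·4+1·6+4·0+1·0 = 18 | 3·6 = 18
gcd(3,1,4,1,3) = 1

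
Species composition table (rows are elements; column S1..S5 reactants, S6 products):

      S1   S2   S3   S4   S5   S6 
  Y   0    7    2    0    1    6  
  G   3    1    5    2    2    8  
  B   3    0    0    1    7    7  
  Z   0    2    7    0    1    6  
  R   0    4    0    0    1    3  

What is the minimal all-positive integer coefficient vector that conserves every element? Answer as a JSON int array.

Coefficients: [4, 3, 3, 2, 3, 5]

Y: 4·0+3·7+3·2+2·0+3·1 = 30 | 5·6 = 30
G: 4·3+3·1+3·5+2·2+3·2 = 40 | 5·8 = 40
B: 4·3+3·0+3·0+2·1+3·7 = 35 | 5·7 = 35
Z: 4·0+3·2+3·7+2·0+3·1 = 30 | 5·6 = 30
R: 4·0+3·4+3·0+2·0+3·1 = 15 | 5·3 = 15
gcd(4,3,3,2,3,5) = 1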